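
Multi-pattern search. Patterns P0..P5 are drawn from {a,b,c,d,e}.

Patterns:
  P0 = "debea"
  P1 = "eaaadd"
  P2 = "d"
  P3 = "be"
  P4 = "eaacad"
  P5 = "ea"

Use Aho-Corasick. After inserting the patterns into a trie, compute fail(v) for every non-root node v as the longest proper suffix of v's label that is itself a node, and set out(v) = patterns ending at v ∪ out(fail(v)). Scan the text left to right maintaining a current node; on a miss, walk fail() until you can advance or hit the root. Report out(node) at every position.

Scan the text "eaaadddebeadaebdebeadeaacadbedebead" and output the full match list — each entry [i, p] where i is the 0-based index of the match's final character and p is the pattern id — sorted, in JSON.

Construct AC machine:
Trie (insert patterns):
  n0 'ε': b→12 d→1 e→6
  n1 'd': e→2  ←P2
  n2 'de': b→3
  n3 'deb': e→4
  n4 'debe': a→5
  n5 'debea': ·  ←P0
  n6 'e': a→7
  n7 'ea': a→8  ←P5
  n8 'eaa': a→9 c→14
  n9 'eaaa': d→10
  n10 'eaaad': d→11
  n11 'eaaadd': ·  ←P1
  n12 'b': e→13
  n13 'be': ·  ←P3
  n14 'eaac': a→15
  n15 'eaaca': d→16
  n16 'eaacad': ·  ←P4

BFS fail/out derivation:
  n1('d'): parent n0 fail=0; on 'd' 0 → fail=0;  out {2}∪∅={2}
  n6('e'): parent n0 fail=0; on 'e' 0 → fail=0;  out ∅∪∅=∅
  n12('b'): parent n0 fail=0; on 'b' 0 → fail=0;  out ∅∪∅=∅
  n2('de'): parent n1 fail=0; on 'e' 0 → fail=6;  out ∅∪∅=∅
  n7('ea'): parent n6 fail=0; on 'a' 0 → fail=0;  out {5}∪∅={5}
  n13('be'): parent n12 fail=0; on 'e' 0 → fail=6;  out {3}∪∅={3}
  n3('deb'): parent n2 fail=6; on 'b' 6→0 → fail=12;  out ∅∪∅=∅
  n8('eaa'): parent n7 fail=0; on 'a' 0 → fail=0;  out ∅∪∅=∅
  n4('debe'): parent n3 fail=12; on 'e' 12 → fail=13;  out ∅∪{3}={3}
  n9('eaaa'): parent n8 fail=0; on 'a' 0 → fail=0;  out ∅∪∅=∅
  n14('eaac'): parent n8 fail=0; on 'c' 0 → fail=0;  out ∅∪∅=∅
  n5('debea'): parent n4 fail=13; on 'a' 13→6 → fail=7;  out {0}∪{5}={0,5}
  n10('eaaad'): parent n9 fail=0; on 'd' 0 → fail=1;  out ∅∪{2}={2}
  n15('eaaca'): parent n14 fail=0; on 'a' 0 → fail=0;  out ∅∪∅=∅
  n11('eaaadd'): parent n10 fail=1; on 'd' 1→0 → fail=1;  out {1}∪{2}={1,2}
  n16('eaacad'): parent n15 fail=0; on 'd' 0 → fail=1;  out {4}∪{2}={2,4}

Run:
i=0 'e': node 0→6
i=1 'a': node 6→7  → match P5@[0:1]
i=2 'a': node 7→8
i=3 'a': node 8→9
i=4 'd': node 9→10  → match P2@[4:4]
i=5 'd': node 10→11  → match P1@[0:5],P2@[5:5]
i=6 'd': node 11→1 ·f  → match P2@[6:6]
i=7 'e': node 1→2
i=8 'b': node 2→3
i=9 'e': node 3→4  → match P3@[8:9]
i=10 'a': node 4→5  → match P0@[6:10],P5@[9:10]
i=11 'd': node 5→1 ·f  → match P2@[11:11]
i=12 'a': node 1→0 ·f
i=13 'e': node 0→6
i=14 'b': node 6→12 ·f
i=15 'd': node 12→1 ·f  → match P2@[15:15]
i=16 'e': node 1→2
i=17 'b': node 2→3
i=18 'e': node 3→4  → match P3@[17:18]
i=19 'a': node 4→5  → match P0@[15:19],P5@[18:19]
i=20 'd': node 5→1 ·f  → match P2@[20:20]
i=21 'e': node 1→2
i=22 'a': node 2→7 ·f  → match P5@[21:22]
i=23 'a': node 7→8
i=24 'c': node 8→14
i=25 'a': node 14→15
i=26 'd': node 15→16  → match P2@[26:26],P4@[21:26]
i=27 'b': node 16→12 ·f
i=28 'e': node 12→13  → match P3@[27:28]
i=29 'd': node 13→1 ·f  → match P2@[29:29]
i=30 'e': node 1→2
i=31 'b': node 2→3
i=32 'e': node 3→4  → match P3@[31:32]
i=33 'a': node 4→5  → match P0@[29:33],P5@[32:33]
i=34 'd': node 5→1 ·f  → match P2@[34:34]

Result: [[1,5],[4,2],[5,1],[5,2],[6,2],[9,3],[10,0],[10,5],[11,2],[15,2],[18,3],[19,0],[19,5],[20,2],[22,5],[26,2],[26,4],[28,3],[29,2],[32,3],[33,0],[33,5],[34,2]]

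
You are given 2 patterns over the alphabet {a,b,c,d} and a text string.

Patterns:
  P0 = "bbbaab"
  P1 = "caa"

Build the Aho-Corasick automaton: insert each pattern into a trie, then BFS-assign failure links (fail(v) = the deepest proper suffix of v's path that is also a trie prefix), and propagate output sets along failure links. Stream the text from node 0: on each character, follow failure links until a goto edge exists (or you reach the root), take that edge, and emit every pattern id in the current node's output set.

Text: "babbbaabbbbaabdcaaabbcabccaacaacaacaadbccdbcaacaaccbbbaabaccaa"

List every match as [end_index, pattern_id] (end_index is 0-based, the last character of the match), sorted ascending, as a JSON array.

Construct AC machine:
Trie (insert patterns):
  n0 'ε': b→1 c→7
  n1 'b': b→2
  n2 'bb': b→3
  n3 'bbb': a→4
  n4 'bbba': a→5
  n5 'bbbaa': b→6
  n6 'bbbaab': ·  [P0 ends]
  n7 'c': a→8
  n8 'ca': a→9
  n9 'caa': ·  [P1 ends]

Failure links (BFS by depth):
  fail(1) 'b': from fail(0)=0 chase 'b': 0 ⇒ 0;  out=∅∪out(0)=∅
  fail(7) 'c': from fail(0)=0 chase 'c': 0 ⇒ 0;  out=∅∪out(0)=∅
  fail(2) 'bb': from fail(1)=0 chase 'b': 0 ⇒ 1;  out=∅∪out(1)=∅
  fail(8) 'ca': from fail(7)=0 chase 'a': 0 ⇒ 0;  out=∅∪out(0)=∅
  fail(3) 'bbb': from fail(2)=1 chase 'b': 1 ⇒ 2;  out=∅∪out(2)=∅
  fail(9) 'caa': from fail(8)=0 chase 'a': 0 ⇒ 0;  out={1}∪out(0)={1}
  fail(4) 'bbba': from fail(3)=2 chase 'a': 2→1→0 ⇒ 0;  out=∅∪out(0)=∅
  fail(5) 'bbbaa': from fail(4)=0 chase 'a': 0 ⇒ 0;  out=∅∪out(0)=∅
  fail(6) 'bbbaab': from fail(5)=0 chase 'b': 0 ⇒ 1;  out={0}∪out(1)={0}

Run:
i=0 'b': node 0→1
i=1 'a': node 1→0 ·f
i=2 'b': node 0→1
i=3 'b': node 1→2
i=4 'b': node 2→3
i=5 'a': node 3→4
i=6 'a': node 4→5
i=7 'b': node 5→6  emit P0@[2:7]
i=8 'b': node 6→2 ·f
i=9 'b': node 2→3
i=10 'b': node 3→3 ·f
i=11 'a': node 3→4
i=12 'a': node 4→5
i=13 'b': node 5→6  emit P0@[8:13]
i=14 'd': node 6→0 ·f
i=15 'c': node 0→7
i=16 'a': node 7→8
i=17 'a': node 8→9  emit P1@[15:17]
i=18 'a': node 9→0 ·f
i=19 'b': node 0→1
i=20 'b': node 1→2
i=21 'c': node 2→7 ·f
i=22 'a': node 7→8
i=23 'b': node 8→1 ·f
i=24 'c': node 1→7 ·f
i=25 'c': node 7→7 ·f
i=26 'a': node 7→8
i=27 'a': node 8→9  emit P1@[25:27]
i=28 'c': node 9→7 ·f
i=29 'a': node 7→8
i=30 'a': node 8→9  emit P1@[28:30]
i=31 'c': node 9→7 ·f
i=32 'a': node 7→8
i=33 'a': node 8→9  emit P1@[31:33]
i=34 'c': node 9→7 ·f
i=35 'a': node 7→8
i=36 'a': node 8→9  emit P1@[34:36]
i=37 'd': node 9→0 ·f
i=38 'b': node 0→1
i=39 'c': node 1→7 ·f
i=40 'c': node 7→7 ·f
i=41 'd': node 7→0 ·f
i=42 'b': node 0→1
i=43 'c': node 1→7 ·f
i=44 'a': node 7→8
i=45 'a': node 8→9  emit P1@[43:45]
i=46 'c': node 9→7 ·f
i=47 'a': node 7→8
i=48 'a': node 8→9  emit P1@[46:48]
i=49 'c': node 9→7 ·f
i=50 'c': node 7→7 ·f
i=51 'b': node 7→1 ·f
i=52 'b': node 1→2
i=53 'b': node 2→3
i=54 'a': node 3→4
i=55 'a': node 4→5
i=56 'b': node 5→6  emit P0@[51:56]
i=57 'a': node 6→0 ·f
i=58 'c': node 0→7
i=59 'c': node 7→7 ·f
i=60 'a': node 7→8
i=61 'a': node 8→9  emit P1@[59:61]

All matches (sorted): [[7,0],[13,0],[17,1],[27,1],[30,1],[33,1],[36,1],[45,1],[48,1],[56,0],[61,1]]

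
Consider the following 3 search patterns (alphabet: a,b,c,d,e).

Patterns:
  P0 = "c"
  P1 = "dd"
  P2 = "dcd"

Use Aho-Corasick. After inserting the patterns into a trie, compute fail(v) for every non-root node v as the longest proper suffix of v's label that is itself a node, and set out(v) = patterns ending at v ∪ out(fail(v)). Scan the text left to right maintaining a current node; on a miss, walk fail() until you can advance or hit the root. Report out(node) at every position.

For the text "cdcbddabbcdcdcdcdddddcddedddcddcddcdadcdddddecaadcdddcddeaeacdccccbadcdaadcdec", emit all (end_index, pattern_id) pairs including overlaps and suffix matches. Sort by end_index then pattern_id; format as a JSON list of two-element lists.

Construct AC machine:
Trie nodes:
  0='ε' goto c→1 d→2
  1='c' goto ·  [P0 ends]
  2='d' goto c→4 d→3
  3='dd' goto ·  [P1 ends]
  4='dc' goto d→5
  5='dcd' goto ·  [P2 ends]

Failure links (BFS by depth):
  n1('c'): parent n0 fail=0; on 'c' 0 → fail=0;  out {0}∪∅={0}
  n2('d'): parent n0 fail=0; on 'd' 0 → fail=0;  out ∅∪∅=∅
  n3('dd'): parent n2 fail=0; on 'd' 0 → fail=2;  out {1}∪∅={1}
  n4('dc'): parent n2 fail=0; on 'c' 0 → fail=1;  out ∅∪{0}={0}
  n5('dcd'): parent n4 fail=1; on 'd' 1→0 → fail=2;  out {2}∪∅={2}

Run:
[0] read 'c'  n0⇒n1  → match P0@[0:0]
[1] read 'd'  n1⇒n2 (via fail)
[2] read 'c'  n2⇒n4  → match P0@[2:2]
[3] read 'b'  n4⇒n0 (via fail)
[4] read 'd'  n0⇒n2
[5] read 'd'  n2⇒n3  → match P1@[4:5]
[6] read 'a'  n3⇒n0 (via fail)
[7] read 'b'  n0⇒n0
[8] read 'b'  n0⇒n0
[9] read 'c'  n0⇒n1  → match P0@[9:9]
[10] read 'd'  n1⇒n2 (via fail)
[11] read 'c'  n2⇒n4  → match P0@[11:11]
[12] read 'd'  n4⇒n5  → match P2@[10:12]
[13] read 'c'  n5⇒n4 (via fail)  → match P0@[13:13]
[14] read 'd'  n4⇒n5  → match P2@[12:14]
[15] read 'c'  n5⇒n4 (via fail)  → match P0@[15:15]
[16] read 'd'  n4⇒n5  → match P2@[14:16]
[17] read 'd'  n5⇒n3 (via fail)  → match P1@[16:17]
[18] read 'd'  n3⇒n3 (via fail)  → match P1@[17:18]
[19] read 'd'  n3⇒n3 (via fail)  → match P1@[18:19]
[20] read 'd'  n3⇒n3 (via fail)  → match P1@[19:20]
[21] read 'c'  n3⇒n4 (via fail)  → match P0@[21:21]
[22] read 'd'  n4⇒n5  → match P2@[20:22]
[23] read 'd'  n5⇒n3 (via fail)  → match P1@[22:23]
[24] read 'e'  n3⇒n0 (via fail)
[25] read 'd'  n0⇒n2
[26] read 'd'  n2⇒n3  → match P1@[25:26]
[27] read 'd'  n3⇒n3 (via fail)  → match P1@[26:27]
[28] read 'c'  n3⇒n4 (via fail)  → match P0@[28:28]
[29] read 'd'  n4⇒n5  → match P2@[27:29]
[30] read 'd'  n5⇒n3 (via fail)  → match P1@[29:30]
[31] read 'c'  n3⇒n4 (via fail)  → match P0@[31:31]
[32] read 'd'  n4⇒n5  → match P2@[30:32]
[33] read 'd'  n5⇒n3 (via fail)  → match P1@[32:33]
[34] read 'c'  n3⇒n4 (via fail)  → match P0@[34:34]
[35] read 'd'  n4⇒n5  → match P2@[33:35]
[36] read 'a'  n5⇒n0 (via fail)
[37] read 'd'  n0⇒n2
[38] read 'c'  n2⇒n4  → match P0@[38:38]
[39] read 'd'  n4⇒n5  → match P2@[37:39]
[40] read 'd'  n5⇒n3 (via fail)  → match P1@[39:40]
[41] read 'd'  n3⇒n3 (via fail)  → match P1@[40:41]
[42] read 'd'  n3⇒n3 (via fail)  → match P1@[41:42]
[43] read 'd'  n3⇒n3 (via fail)  → match P1@[42:43]
[44] read 'e'  n3⇒n0 (via fail)
[45] read 'c'  n0⇒n1  → match P0@[45:45]
[46] read 'a'  n1⇒n0 (via fail)
[47] read 'a'  n0⇒n0
[48] read 'd'  n0⇒n2
[49] read 'c'  n2⇒n4  → match P0@[49:49]
[50] read 'd'  n4⇒n5  → match P2@[48:50]
[51] read 'd'  n5⇒n3 (via fail)  → match P1@[50:51]
[52] read 'd'  n3⇒n3 (via fail)  → match P1@[51:52]
[53] read 'c'  n3⇒n4 (via fail)  → match P0@[53:53]
[54] read 'd'  n4⇒n5  → match P2@[52:54]
[55] read 'd'  n5⇒n3 (via fail)  → match P1@[54:55]
[56] read 'e'  n3⇒n0 (via fail)
[57] read 'a'  n0⇒n0
[58] read 'e'  n0⇒n0
[59] read 'a'  n0⇒n0
[60] read 'c'  n0⇒n1  → match P0@[60:60]
[61] read 'd'  n1⇒n2 (via fail)
[62] read 'c'  n2⇒n4  → match P0@[62:62]
[63] read 'c'  n4⇒n1 (via fail)  → match P0@[63:63]
[64] read 'c'  n1⇒n1 (via fail)  → match P0@[64:64]
[65] read 'c'  n1⇒n1 (via fail)  → match P0@[65:65]
[66] read 'b'  n1⇒n0 (via fail)
[67] read 'a'  n0⇒n0
[68] read 'd'  n0⇒n2
[69] read 'c'  n2⇒n4  → match P0@[69:69]
[70] read 'd'  n4⇒n5  → match P2@[68:70]
[71] read 'a'  n5⇒n0 (via fail)
[72] read 'a'  n0⇒n0
[73] read 'd'  n0⇒n2
[74] read 'c'  n2⇒n4  → match P0@[74:74]
[75] read 'd'  n4⇒n5  → match P2@[73:75]
[76] read 'e'  n5⇒n0 (via fail)
[77] read 'c'  n0⇒n1  → match P0@[77:77]

Matches: [[0,0],[2,0],[5,1],[9,0],[11,0],[12,2],[13,0],[14,2],[15,0],[16,2],[17,1],[18,1],[19,1],[20,1],[21,0],[22,2],[23,1],[26,1],[27,1],[28,0],[29,2],[30,1],[31,0],[32,2],[33,1],[34,0],[35,2],[38,0],[39,2],[40,1],[41,1],[42,1],[43,1],[45,0],[49,0],[50,2],[51,1],[52,1],[53,0],[54,2],[55,1],[60,0],[62,0],[63,0],[64,0],[65,0],[69,0],[70,2],[74,0],[75,2],[77,0]]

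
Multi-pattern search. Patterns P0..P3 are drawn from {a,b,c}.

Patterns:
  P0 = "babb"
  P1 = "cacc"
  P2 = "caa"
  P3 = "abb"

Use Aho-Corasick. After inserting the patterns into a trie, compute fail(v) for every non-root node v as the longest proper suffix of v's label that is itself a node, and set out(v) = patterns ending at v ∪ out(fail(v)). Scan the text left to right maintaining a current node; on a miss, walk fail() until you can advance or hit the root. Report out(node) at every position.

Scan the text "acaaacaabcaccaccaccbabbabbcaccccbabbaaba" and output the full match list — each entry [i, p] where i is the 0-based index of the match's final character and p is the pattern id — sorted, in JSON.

Build automaton:
Trie (insert patterns):
  0='ε' goto a→10 b→1 c→5
  1='b' goto a→2
  2='ba' goto b→3
  3='bab' goto b→4
  4='babb' goto ·  ←P0
  5='c' goto a→6
  6='ca' goto a→9 c→7
  7='cac' goto c→8
  8='cacc' goto ·  ←P1
  9='caa' goto ·  ←P2
  10='a' goto b→11
  11='ab' goto b→12
  12='abb' goto ·  ←P3

BFS fail/out derivation:
  fail(1) 'b': from fail(0)=0 chase 'b': 0 ⇒ 0;  out=∅∪out(0)=∅
  fail(5) 'c': from fail(0)=0 chase 'c': 0 ⇒ 0;  out=∅∪out(0)=∅
  fail(10) 'a': from fail(0)=0 chase 'a': 0 ⇒ 0;  out=∅∪out(0)=∅
  fail(2) 'ba': from fail(1)=0 chase 'a': 0 ⇒ 10;  out=∅∪out(10)=∅
  fail(6) 'ca': from fail(5)=0 chase 'a': 0 ⇒ 10;  out=∅∪out(10)=∅
  fail(11) 'ab': from fail(10)=0 chase 'b': 0 ⇒ 1;  out=∅∪out(1)=∅
  fail(3) 'bab': from fail(2)=10 chase 'b': 10 ⇒ 11;  out=∅∪out(11)=∅
  fail(7) 'cac': from fail(6)=10 chase 'c': 10→0 ⇒ 5;  out=∅∪out(5)=∅
  fail(9) 'caa': from fail(6)=10 chase 'a': 10→0 ⇒ 10;  out={2}∪out(10)={2}
  fail(12) 'abb': from fail(11)=1 chase 'b': 1→0 ⇒ 1;  out={3}∪out(1)={3}
  fail(4) 'babb': from fail(3)=11 chase 'b': 11 ⇒ 12;  out={0}∪out(12)={0,3}
  fail(8) 'cacc': from fail(7)=5 chase 'c': 5→0 ⇒ 5;  out={1}∪out(5)={1}

Scan:
i=0 'a': node 0→10
i=1 'c': node 10→5 (via fail)
i=2 'a': node 5→6
i=3 'a': node 6→9  ** P2@[1:3]
i=4 'a': node 9→10 (via fail)
i=5 'c': node 10→5 (via fail)
i=6 'a': node 5→6
i=7 'a': node 6→9  ** P2@[5:7]
i=8 'b': node 9→11 (via fail)
i=9 'c': node 11→5 (via fail)
i=10 'a': node 5→6
i=11 'c': node 6→7
i=12 'c': node 7→8  ** P1@[9:12]
i=13 'a': node 8→6 (via fail)
i=14 'c': node 6→7
i=15 'c': node 7→8  ** P1@[12:15]
i=16 'a': node 8→6 (via fail)
i=17 'c': node 6→7
i=18 'c': node 7→8  ** P1@[15:18]
i=19 'b': node 8→1 (via fail)
i=20 'a': node 1→2
i=21 'b': node 2→3
i=22 'b': node 3→4  ** P0@[19:22],P3@[20:22]
i=23 'a': node 4→2 (via fail)
i=24 'b': node 2→3
i=25 'b': node 3→4  ** P0@[22:25],P3@[23:25]
i=26 'c': node 4→5 (via fail)
i=27 'a': node 5→6
i=28 'c': node 6→7
i=29 'c': node 7→8  ** P1@[26:29]
i=30 'c': node 8→5 (via fail)
i=31 'c': node 5→5 (via fail)
i=32 'b': node 5→1 (via fail)
i=33 'a': node 1→2
i=34 'b': node 2→3
i=35 'b': node 3→4  ** P0@[32:35],P3@[33:35]
i=36 'a': node 4→2 (via fail)
i=37 'a': node 2→10 (via fail)
i=38 'b': node 10→11
i=39 'a': node 11→2 (via fail)

Matches: [[3,2],[7,2],[12,1],[15,1],[18,1],[22,0],[22,3],[25,0],[25,3],[29,1],[35,0],[35,3]]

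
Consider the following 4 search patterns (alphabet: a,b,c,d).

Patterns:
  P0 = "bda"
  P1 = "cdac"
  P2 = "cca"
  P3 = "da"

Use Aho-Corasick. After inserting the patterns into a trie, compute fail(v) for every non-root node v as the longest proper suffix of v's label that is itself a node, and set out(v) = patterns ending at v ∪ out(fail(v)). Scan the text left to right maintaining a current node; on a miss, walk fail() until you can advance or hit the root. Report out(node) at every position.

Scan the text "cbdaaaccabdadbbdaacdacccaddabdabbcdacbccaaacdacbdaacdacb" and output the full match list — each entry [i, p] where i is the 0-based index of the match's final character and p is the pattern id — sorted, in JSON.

Build:
Trie nodes:
  n0 'ε': b→1 c→4 d→10
  n1 'b': d→2
  n2 'bd': a→3
  n3 'bda': ·  ←P0
  n4 'c': c→8 d→5
  n5 'cd': a→6
  n6 'cda': c→7
  n7 'cdac': ·  ←P1
  n8 'cc': a→9
  n9 'cca': ·  ←P2
  n10 'd': a→11
  n11 'da': ·  ←P3

Failure links (BFS by depth):
  fail(1) 'b': from fail(0)=0 chase 'b': 0 ⇒ 0;  out=∅∪out(0)=∅
  fail(4) 'c': from fail(0)=0 chase 'c': 0 ⇒ 0;  out=∅∪out(0)=∅
  fail(10) 'd': from fail(0)=0 chase 'd': 0 ⇒ 0;  out=∅∪out(0)=∅
  fail(2) 'bd': from fail(1)=0 chase 'd': 0 ⇒ 10;  out=∅∪out(10)=∅
  fail(5) 'cd': from fail(4)=0 chase 'd': 0 ⇒ 10;  out=∅∪out(10)=∅
  fail(8) 'cc': from fail(4)=0 chase 'c': 0 ⇒ 4;  out=∅∪out(4)=∅
  fail(11) 'da': from fail(10)=0 chase 'a': 0 ⇒ 0;  out={3}∪out(0)={3}
  fail(3) 'bda': from fail(2)=10 chase 'a': 10 ⇒ 11;  out={0}∪out(11)={0,3}
  fail(6) 'cda': from fail(5)=10 chase 'a': 10 ⇒ 11;  out=∅∪out(11)={3}
  fail(9) 'cca': from fail(8)=4 chase 'a': 4→0 ⇒ 0;  out={2}∪out(0)={2}
  fail(7) 'cdac': from fail(6)=11 chase 'c': 11→0 ⇒ 4;  out={1}∪out(4)={1}

Scan:
i=0 'c': node 0→4
i=1 'b': node 4→1 (via fail)
i=2 'd': node 1→2
i=3 'a': node 2→3  emit P0@[1:3],P3@[2:3]
i=4 'a': node 3→0 (via fail)
i=5 'a': node 0→0
i=6 'c': node 0→4
i=7 'c': node 4→8
i=8 'a': node 8→9  emit P2@[6:8]
i=9 'b': node 9→1 (via fail)
i=10 'd': node 1→2
i=11 'a': node 2→3  emit P0@[9:11],P3@[10:11]
i=12 'd': node 3→10 (via fail)
i=13 'b': node 10→1 (via fail)
i=14 'b': node 1→1 (via fail)
i=15 'd': node 1→2
i=16 'a': node 2→3  emit P0@[14:16],P3@[15:16]
i=17 'a': node 3→0 (via fail)
i=18 'c': node 0→4
i=19 'd': node 4→5
i=20 'a': node 5→6  emit P3@[19:20]
i=21 'c': node 6→7  emit P1@[18:21]
i=22 'c': node 7→8 (via fail)
i=23 'c': node 8→8 (via fail)
i=24 'a': node 8→9  emit P2@[22:24]
i=25 'd': node 9→10 (via fail)
i=26 'd': node 10→10 (via fail)
i=27 'a': node 10→11  emit P3@[26:27]
i=28 'b': node 11→1 (via fail)
i=29 'd': node 1→2
i=30 'a': node 2→3  emit P0@[28:30],P3@[29:30]
i=31 'b': node 3→1 (via fail)
i=32 'b': node 1→1 (via fail)
i=33 'c': node 1→4 (via fail)
i=34 'd': node 4→5
i=35 'a': node 5→6  emit P3@[34:35]
i=36 'c': node 6→7  emit P1@[33:36]
i=37 'b': node 7→1 (via fail)
i=38 'c': node 1→4 (via fail)
i=39 'c': node 4→8
i=40 'a': node 8→9  emit P2@[38:40]
i=41 'a': node 9→0 (via fail)
i=42 'a': node 0→0
i=43 'c': node 0→4
i=44 'd': node 4→5
i=45 'a': node 5→6  emit P3@[44:45]
i=46 'c': node 6→7  emit P1@[43:46]
i=47 'b': node 7→1 (via fail)
i=48 'd': node 1→2
i=49 'a': node 2→3  emit P0@[47:49],P3@[48:49]
i=50 'a': node 3→0 (via fail)
i=51 'c': node 0→4
i=52 'd': node 4→5
i=53 'a': node 5→6  emit P3@[52:53]
i=54 'c': node 6→7  emit P1@[51:54]
i=55 'b': node 7→1 (via fail)

Matches: [[3,0],[3,3],[8,2],[11,0],[11,3],[16,0],[16,3],[20,3],[21,1],[24,2],[27,3],[30,0],[30,3],[35,3],[36,1],[40,2],[45,3],[46,1],[49,0],[49,3],[53,3],[54,1]]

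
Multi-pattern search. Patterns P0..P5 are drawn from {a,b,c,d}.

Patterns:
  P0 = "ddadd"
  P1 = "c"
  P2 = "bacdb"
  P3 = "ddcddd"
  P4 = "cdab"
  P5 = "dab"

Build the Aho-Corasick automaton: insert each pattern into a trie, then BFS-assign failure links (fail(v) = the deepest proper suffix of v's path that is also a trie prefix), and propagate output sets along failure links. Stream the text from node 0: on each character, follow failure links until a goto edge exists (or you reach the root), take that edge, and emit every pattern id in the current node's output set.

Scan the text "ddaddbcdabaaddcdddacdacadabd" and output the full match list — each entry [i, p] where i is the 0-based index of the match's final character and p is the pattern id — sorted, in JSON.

Build:
Trie (insert patterns):
  0='ε' goto b→7 c→6 d→1
  1='d' goto a→19 d→2
  2='dd' goto a→3 c→12
  3='dda' goto d→4
  4='ddad' goto d→5
  5='ddadd' goto ·  [P0 ends]
  6='c' goto d→16  [P1 ends]
  7='b' goto a→8
  8='ba' goto c→9
  9='bac' goto d→10
  10='bacd' goto b→11
  11='bacdb' goto ·  [P2 ends]
  12='ddc' goto d→13
  13='ddcd' goto d→14
  14='ddcdd' goto d→15
  15='ddcddd' goto ·  [P3 ends]
  16='cd' goto a→17
  17='cda' goto b→18
  18='cdab' goto ·  [P4 ends]
  19='da' goto b→20
  20='dab' goto ·  [P5 ends]

Failure links (BFS by depth):
  n1('d'): parent n0 fail=0; on 'd' 0 → fail=0;  out ∅∪∅=∅
  n6('c'): parent n0 fail=0; on 'c' 0 → fail=0;  out {1}∪∅={1}
  n7('b'): parent n0 fail=0; on 'b' 0 → fail=0;  out ∅∪∅=∅
  n2('dd'): parent n1 fail=0; on 'd' 0 → fail=1;  out ∅∪∅=∅
  n8('ba'): parent n7 fail=0; on 'a' 0 → fail=0;  out ∅∪∅=∅
  n16('cd'): parent n6 fail=0; on 'd' 0 → fail=1;  out ∅∪∅=∅
  n19('da'): parent n1 fail=0; on 'a' 0 → fail=0;  out ∅∪∅=∅
  n3('dda'): parent n2 fail=1; on 'a' 1 → fail=19;  out ∅∪∅=∅
  n9('bac'): parent n8 fail=0; on 'c' 0 → fail=6;  out ∅∪{1}={1}
  n12('ddc'): parent n2 fail=1; on 'c' 1→0 → fail=6;  out ∅∪{1}={1}
  n17('cda'): parent n16 fail=1; on 'a' 1 → fail=19;  out ∅∪∅=∅
  n20('dab'): parent n19 fail=0; on 'b' 0 → fail=7;  out {5}∪∅={5}
  n4('ddad'): parent n3 fail=19; on 'd' 19→0 → fail=1;  out ∅∪∅=∅
  n10('bacd'): parent n9 fail=6; on 'd' 6 → fail=16;  out ∅∪∅=∅
  n13('ddcd'): parent n12 fail=6; on 'd' 6 → fail=16;  out ∅∪∅=∅
  n18('cdab'): parent n17 fail=19; on 'b' 19 → fail=20;  out {4}∪{5}={4,5}
  n5('ddadd'): parent n4 fail=1; on 'd' 1 → fail=2;  out {0}∪∅={0}
  n11('bacdb'): parent n10 fail=16; on 'b' 16→1→0 → fail=7;  out {2}∪∅={2}
  n14('ddcdd'): parent n13 fail=16; on 'd' 16→1 → fail=2;  out ∅∪∅=∅
  n15('ddcddd'): parent n14 fail=2; on 'd' 2→1 → fail=2;  out {3}∪∅={3}

Text stream:
pos 0 'd': at 1
pos 1 'd': at 2
pos 2 'a': at 3
pos 3 'd': at 4
pos 4 'd': at 5  → match P0@[0:4]
pos 5 'b': at 7 (via fail)
pos 6 'c': at 6 (via fail)  → match P1@[6:6]
pos 7 'd': at 16
pos 8 'a': at 17
pos 9 'b': at 18  → match P4@[6:9],P5@[7:9]
pos 10 'a': at 8 (via fail)
pos 11 'a': at 0 (via fail)
pos 12 'd': at 1
pos 13 'd': at 2
pos 14 'c': at 12  → match P1@[14:14]
pos 15 'd': at 13
pos 16 'd': at 14
pos 17 'd': at 15  → match P3@[12:17]
pos 18 'a': at 3 (via fail)
pos 19 'c': at 6 (via fail)  → match P1@[19:19]
pos 20 'd': at 16
pos 21 'a': at 17
pos 22 'c': at 6 (via fail)  → match P1@[22:22]
pos 23 'a': at 0 (via fail)
pos 24 'd': at 1
pos 25 'a': at 19
pos 26 'b': at 20  → match P5@[24:26]
pos 27 'd': at 1 (via fail)

Matches: [[4,0],[6,1],[9,4],[9,5],[14,1],[17,3],[19,1],[22,1],[26,5]]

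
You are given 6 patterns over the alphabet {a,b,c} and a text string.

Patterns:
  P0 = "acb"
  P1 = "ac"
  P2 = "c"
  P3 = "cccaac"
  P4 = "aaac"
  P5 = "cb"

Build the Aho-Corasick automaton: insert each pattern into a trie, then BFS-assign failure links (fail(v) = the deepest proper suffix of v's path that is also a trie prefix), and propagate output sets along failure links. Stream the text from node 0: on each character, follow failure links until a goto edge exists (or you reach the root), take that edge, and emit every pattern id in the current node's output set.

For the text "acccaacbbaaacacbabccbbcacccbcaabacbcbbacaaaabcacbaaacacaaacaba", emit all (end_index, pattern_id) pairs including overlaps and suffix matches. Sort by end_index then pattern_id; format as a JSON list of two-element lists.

Construct AC machine:
Trie (insert patterns):
  n0 'ε': a→1 c→4
  n1 'a': a→10 c→2
  n2 'ac': b→3  ←P1
  n3 'acb': ·  ←P0
  n4 'c': b→13 c→5  ←P2
  n5 'cc': c→6
  n6 'ccc': a→7
  n7 'ccca': a→8
  n8 'cccaa': c→9
  n9 'cccaac': ·  ←P3
  n10 'aa': a→11
  n11 'aaa': c→12
  n12 'aaac': ·  ←P4
  n13 'cb': ·  ←P5

Failure links (BFS by depth):
  n1('a'): parent n0 fail=0; on 'a' 0 → fail=0;  out ∅∪∅=∅
  n4('c'): parent n0 fail=0; on 'c' 0 → fail=0;  out {2}∪∅={2}
  n2('ac'): parent n1 fail=0; on 'c' 0 → fail=4;  out {1}∪{2}={1,2}
  n5('cc'): parent n4 fail=0; on 'c' 0 → fail=4;  out ∅∪{2}={2}
  n10('aa'): parent n1 fail=0; on 'a' 0 → fail=1;  out ∅∪∅=∅
  n13('cb'): parent n4 fail=0; on 'b' 0 → fail=0;  out {5}∪∅={5}
  n3('acb'): parent n2 fail=4; on 'b' 4 → fail=13;  out {0}∪{5}={0,5}
  n6('ccc'): parent n5 fail=4; on 'c' 4 → fail=5;  out ∅∪{2}={2}
  n11('aaa'): parent n10 fail=1; on 'a' 1 → fail=10;  out ∅∪∅=∅
  n7('ccca'): parent n6 fail=5; on 'a' 5→4→0 → fail=1;  out ∅∪∅=∅
  n12('aaac'): parent n11 fail=10; on 'c' 10→1 → fail=2;  out {4}∪{1,2}={1,2,4}
  n8('cccaa'): parent n7 fail=1; on 'a' 1 → fail=10;  out ∅∪∅=∅
  n9('cccaac'): parent n8 fail=10; on 'c' 10→1 → fail=2;  out {3}∪{1,2}={1,2,3}

Run:
pos 0 'a': at 1
pos 1 'c': at 2  ** P1@[0:1],P2@[1:1]
pos 2 'c': at 5 ·f  ** P2@[2:2]
pos 3 'c': at 6  ** P2@[3:3]
pos 4 'a': at 7
pos 5 'a': at 8
pos 6 'c': at 9  ** P1@[5:6],P2@[6:6],P3@[1:6]
pos 7 'b': at 3 ·f  ** P0@[5:7],P5@[6:7]
pos 8 'b': at 0 ·f
pos 9 'a': at 1
pos 10 'a': at 10
pos 11 'a': at 11
pos 12 'c': at 12  ** P1@[11:12],P2@[12:12],P4@[9:12]
pos 13 'a': at 1 ·f
pos 14 'c': at 2  ** P1@[13:14],P2@[14:14]
pos 15 'b': at 3  ** P0@[13:15],P5@[14:15]
pos 16 'a': at 1 ·f
pos 17 'b': at 0 ·f
pos 18 'c': at 4  ** P2@[18:18]
pos 19 'c': at 5  ** P2@[19:19]
pos 20 'b': at 13 ·f  ** P5@[19:20]
pos 21 'b': at 0 ·f
pos 22 'c': at 4  ** P2@[22:22]
pos 23 'a': at 1 ·f
pos 24 'c': at 2  ** P1@[23:24],P2@[24:24]
pos 25 'c': at 5 ·f  ** P2@[25:25]
pos 26 'c': at 6  ** P2@[26:26]
pos 27 'b': at 13 ·f  ** P5@[26:27]
pos 28 'c': at 4 ·f  ** P2@[28:28]
pos 29 'a': at 1 ·f
pos 30 'a': at 10
pos 31 'b': at 0 ·f
pos 32 'a': at 1
pos 33 'c': at 2  ** P1@[32:33],P2@[33:33]
pos 34 'b': at 3  ** P0@[32:34],P5@[33:34]
pos 35 'c': at 4 ·f  ** P2@[35:35]
pos 36 'b': at 13  ** P5@[35:36]
pos 37 'b': at 0 ·f
pos 38 'a': at 1
pos 39 'c': at 2  ** P1@[38:39],P2@[39:39]
pos 40 'a': at 1 ·f
pos 41 'a': at 10
pos 42 'a': at 11
pos 43 'a': at 11 ·f
pos 44 'b': at 0 ·f
pos 45 'c': at 4  ** P2@[45:45]
pos 46 'a': at 1 ·f
pos 47 'c': at 2  ** P1@[46:47],P2@[47:47]
pos 48 'b': at 3  ** P0@[46:48],P5@[47:48]
pos 49 'a': at 1 ·f
pos 50 'a': at 10
pos 51 'a': at 11
pos 52 'c': at 12  ** P1@[51:52],P2@[52:52],P4@[49:52]
pos 53 'a': at 1 ·f
pos 54 'c': at 2  ** P1@[53:54],P2@[54:54]
pos 55 'a': at 1 ·f
pos 56 'a': at 10
pos 57 'a': at 11
pos 58 'c': at 12  ** P1@[57:58],P2@[58:58],P4@[55:58]
pos 59 'a': at 1 ·f
pos 60 'b': at 0 ·f
pos 61 'a': at 1

Result: [[1,1],[1,2],[2,2],[3,2],[6,1],[6,2],[6,3],[7,0],[7,5],[12,1],[12,2],[12,4],[14,1],[14,2],[15,0],[15,5],[18,2],[19,2],[20,5],[22,2],[24,1],[24,2],[25,2],[26,2],[27,5],[28,2],[33,1],[33,2],[34,0],[34,5],[35,2],[36,5],[39,1],[39,2],[45,2],[47,1],[47,2],[48,0],[48,5],[52,1],[52,2],[52,4],[54,1],[54,2],[58,1],[58,2],[58,4]]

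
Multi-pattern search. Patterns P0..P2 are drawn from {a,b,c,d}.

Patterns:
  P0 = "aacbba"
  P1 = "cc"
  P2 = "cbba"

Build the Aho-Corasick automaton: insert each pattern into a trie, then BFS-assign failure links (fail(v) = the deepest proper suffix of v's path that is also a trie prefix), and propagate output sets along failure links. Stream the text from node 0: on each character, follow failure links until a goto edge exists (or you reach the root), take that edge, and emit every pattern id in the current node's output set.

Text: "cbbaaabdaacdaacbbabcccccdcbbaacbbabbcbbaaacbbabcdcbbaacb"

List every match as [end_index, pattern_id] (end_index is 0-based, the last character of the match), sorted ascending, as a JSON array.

Build:
Trie nodes:
  0='ε' goto a→1 c→7
  1='a' goto a→2
  2='aa' goto c→3
  3='aac' goto b→4
  4='aacb' goto b→5
  5='aacbb' goto a→6
  6='aacbba' goto ·  [P0 ends]
  7='c' goto b→9 c→8
  8='cc' goto ·  [P1 ends]
  9='cb' goto b→10
  10='cbb' goto a→11
  11='cbba' goto ·  [P2 ends]

Failure links (BFS by depth):
  fail(1) 'a': from fail(0)=0 chase 'a': 0 ⇒ 0;  out=∅∪out(0)=∅
  fail(7) 'c': from fail(0)=0 chase 'c': 0 ⇒ 0;  out=∅∪out(0)=∅
  fail(2) 'aa': from fail(1)=0 chase 'a': 0 ⇒ 1;  out=∅∪out(1)=∅
  fail(8) 'cc': from fail(7)=0 chase 'c': 0 ⇒ 7;  out={1}∪out(7)={1}
  fail(9) 'cb': from fail(7)=0 chase 'b': 0 ⇒ 0;  out=∅∪out(0)=∅
  fail(3) 'aac': from fail(2)=1 chase 'c': 1→0 ⇒ 7;  out=∅∪out(7)=∅
  fail(10) 'cbb': from fail(9)=0 chase 'b': 0 ⇒ 0;  out=∅∪out(0)=∅
  fail(4) 'aacb': from fail(3)=7 chase 'b': 7 ⇒ 9;  out=∅∪out(9)=∅
  fail(11) 'cbba': from fail(10)=0 chase 'a': 0 ⇒ 1;  out={2}∪out(1)={2}
  fail(5) 'aacbb': from fail(4)=9 chase 'b': 9 ⇒ 10;  out=∅∪out(10)=∅
  fail(6) 'aacbba': from fail(5)=10 chase 'a': 10 ⇒ 11;  out={0}∪out(11)={0,2}

Scan:
pos 0 'c': at 7
pos 1 'b': at 9
pos 2 'b': at 10
pos 3 'a': at 11  → match P2@[0:3]
pos 4 'a': at 2 ·f
pos 5 'a': at 2 ·f
pos 6 'b': at 0 ·f
pos 7 'd': at 0
pos 8 'a': at 1
pos 9 'a': at 2
pos 10 'c': at 3
pos 11 'd': at 0 ·f
pos 12 'a': at 1
pos 13 'a': at 2
pos 14 'c': at 3
pos 15 'b': at 4
pos 16 'b': at 5
pos 17 'a': at 6  → match P0@[12:17],P2@[14:17]
pos 18 'b': at 0 ·f
pos 19 'c': at 7
pos 20 'c': at 8  → match P1@[19:20]
pos 21 'c': at 8 ·f  → match P1@[20:21]
pos 22 'c': at 8 ·f  → match P1@[21:22]
pos 23 'c': at 8 ·f  → match P1@[22:23]
pos 24 'd': at 0 ·f
pos 25 'c': at 7
pos 26 'b': at 9
pos 27 'b': at 10
pos 28 'a': at 11  → match P2@[25:28]
pos 29 'a': at 2 ·f
pos 30 'c': at 3
pos 31 'b': at 4
pos 32 'b': at 5
pos 33 'a': at 6  → match P0@[28:33],P2@[30:33]
pos 34 'b': at 0 ·f
pos 35 'b': at 0
pos 36 'c': at 7
pos 37 'b': at 9
pos 38 'b': at 10
pos 39 'a': at 11  → match P2@[36:39]
pos 40 'a': at 2 ·f
pos 41 'a': at 2 ·f
pos 42 'c': at 3
pos 43 'b': at 4
pos 44 'b': at 5
pos 45 'a': at 6  → match P0@[40:45],P2@[42:45]
pos 46 'b': at 0 ·f
pos 47 'c': at 7
pos 48 'd': at 0 ·f
pos 49 'c': at 7
pos 50 'b': at 9
pos 51 'b': at 10
pos 52 'a': at 11  → match P2@[49:52]
pos 53 'a': at 2 ·f
pos 54 'c': at 3
pos 55 'b': at 4

Result: [[3,2],[17,0],[17,2],[20,1],[21,1],[22,1],[23,1],[28,2],[33,0],[33,2],[39,2],[45,0],[45,2],[52,2]]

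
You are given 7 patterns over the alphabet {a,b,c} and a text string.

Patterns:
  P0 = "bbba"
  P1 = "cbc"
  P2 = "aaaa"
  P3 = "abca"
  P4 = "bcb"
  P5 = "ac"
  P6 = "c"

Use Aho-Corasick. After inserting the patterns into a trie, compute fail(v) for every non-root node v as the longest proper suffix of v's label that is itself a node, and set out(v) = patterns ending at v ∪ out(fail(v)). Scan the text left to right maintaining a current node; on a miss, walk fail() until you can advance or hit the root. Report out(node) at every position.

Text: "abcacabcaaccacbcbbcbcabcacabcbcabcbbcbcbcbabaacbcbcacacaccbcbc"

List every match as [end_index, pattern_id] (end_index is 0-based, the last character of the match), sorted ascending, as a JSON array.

Build:
Trie (insert patterns):
  n0 'ε': a→8 b→1 c→5
  n1 'b': b→2 c→15
  n2 'bb': b→3
  n3 'bbb': a→4
  n4 'bbba': ·  ←P0
  n5 'c': b→6  ←P6
  n6 'cb': c→7
  n7 'cbc': ·  ←P1
  n8 'a': a→9 b→12 c→17
  n9 'aa': a→10
  n10 'aaa': a→11
  n11 'aaaa': ·  ←P2
  n12 'ab': c→13
  n13 'abc': a→14
  n14 'abca': ·  ←P3
  n15 'bc': b→16
  n16 'bcb': ·  ←P4
  n17 'ac': ·  ←P5

Failure links (BFS by depth):
  fail(1) 'b': from fail(0)=0 chase 'b': 0 ⇒ 0;  out=∅∪out(0)=∅
  fail(5) 'c': from fail(0)=0 chase 'c': 0 ⇒ 0;  out={6}∪out(0)={6}
  fail(8) 'a': from fail(0)=0 chase 'a': 0 ⇒ 0;  out=∅∪out(0)=∅
  fail(2) 'bb': from fail(1)=0 chase 'b': 0 ⇒ 1;  out=∅∪out(1)=∅
  fail(6) 'cb': from fail(5)=0 chase 'b': 0 ⇒ 1;  out=∅∪out(1)=∅
  fail(9) 'aa': from fail(8)=0 chase 'a': 0 ⇒ 8;  out=∅∪out(8)=∅
  fail(12) 'ab': from fail(8)=0 chase 'b': 0 ⇒ 1;  out=∅∪out(1)=∅
  fail(15) 'bc': from fail(1)=0 chase 'c': 0 ⇒ 5;  out=∅∪out(5)={6}
  fail(17) 'ac': from fail(8)=0 chase 'c': 0 ⇒ 5;  out={5}∪out(5)={5,6}
  fail(3) 'bbb': from fail(2)=1 chase 'b': 1 ⇒ 2;  out=∅∪out(2)=∅
  fail(7) 'cbc': from fail(6)=1 chase 'c': 1 ⇒ 15;  out={1}∪out(15)={1,6}
  fail(10) 'aaa': from fail(9)=8 chase 'a': 8 ⇒ 9;  out=∅∪out(9)=∅
  fail(13) 'abc': from fail(12)=1 chase 'c': 1 ⇒ 15;  out=∅∪out(15)={6}
  fail(16) 'bcb': from fail(15)=5 chase 'b': 5 ⇒ 6;  out={4}∪out(6)={4}
  fail(4) 'bbba': from fail(3)=2 chase 'a': 2→1→0 ⇒ 8;  out={0}∪out(8)={0}
  fail(11) 'aaaa': from fail(10)=9 chase 'a': 9 ⇒ 10;  out={2}∪out(10)={2}
  fail(14) 'abca': from fail(13)=15 chase 'a': 15→5→0 ⇒ 8;  out={3}∪out(8)={3}

Run:
i=0 'a': node 0→8
i=1 'b': node 8→12
i=2 'c': node 12→13  → match P6@[2:2]
i=3 'a': node 13→14  → match P3@[0:3]
i=4 'c': node 14→17 (via fail)  → match P5@[3:4],P6@[4:4]
i=5 'a': node 17→8 (via fail)
i=6 'b': node 8→12
i=7 'c': node 12→13  → match P6@[7:7]
i=8 'a': node 13→14  → match P3@[5:8]
i=9 'a': node 14→9 (via fail)
i=10 'c': node 9→17 (via fail)  → match P5@[9:10],P6@[10:10]
i=11 'c': node 17→5 (via fail)  → match P6@[11:11]
i=12 'a': node 5→8 (via fail)
i=13 'c': node 8→17  → match P5@[12:13],P6@[13:13]
i=14 'b': node 17→6 (via fail)
i=15 'c': node 6→7  → match P1@[13:15],P6@[15:15]
i=16 'b': node 7→16 (via fail)  → match P4@[14:16]
i=17 'b': node 16→2 (via fail)
i=18 'c': node 2→15 (via fail)  → match P6@[18:18]
i=19 'b': node 15→16  → match P4@[17:19]
i=20 'c': node 16→7 (via fail)  → match P1@[18:20],P6@[20:20]
i=21 'a': node 7→8 (via fail)
i=22 'b': node 8→12
i=23 'c': node 12→13  → match P6@[23:23]
i=24 'a': node 13→14  → match P3@[21:24]
i=25 'c': node 14→17 (via fail)  → match P5@[24:25],P6@[25:25]
i=26 'a': node 17→8 (via fail)
i=27 'b': node 8→12
i=28 'c': node 12→13  → match P6@[28:28]
i=29 'b': node 13→16 (via fail)  → match P4@[27:29]
i=30 'c': node 16→7 (via fail)  → match P1@[28:30],P6@[30:30]
i=31 'a': node 7→8 (via fail)
i=32 'b': node 8→12
i=33 'c': node 12→13  → match P6@[33:33]
i=34 'b': node 13→16 (via fail)  → match P4@[32:34]
i=35 'b': node 16→2 (via fail)
i=36 'c': node 2→15 (via fail)  → match P6@[36:36]
i=37 'b': node 15→16  → match P4@[35:37]
i=38 'c': node 16→7 (via fail)  → match P1@[36:38],P6@[38:38]
i=39 'b': node 7→16 (via fail)  → match P4@[37:39]
i=40 'c': node 16→7 (via fail)  → match P1@[38:40],P6@[40:40]
i=41 'b': node 7→16 (via fail)  → match P4@[39:41]
i=42 'a': node 16→8 (via fail)
i=43 'b': node 8→12
i=44 'a': node 12→8 (via fail)
i=45 'a': node 8→9
i=46 'c': node 9→17 (via fail)  → match P5@[45:46],P6@[46:46]
i=47 'b': node 17→6 (via fail)
i=48 'c': node 6→7  → match P1@[46:48],P6@[48:48]
i=49 'b': node 7→16 (via fail)  → match P4@[47:49]
i=50 'c': node 16→7 (via fail)  → match P1@[48:50],P6@[50:50]
i=51 'a': node 7→8 (via fail)
i=52 'c': node 8→17  → match P5@[51:52],P6@[52:52]
i=53 'a': node 17→8 (via fail)
i=54 'c': node 8→17  → match P5@[53:54],P6@[54:54]
i=55 'a': node 17→8 (via fail)
i=56 'c': node 8→17  → match P5@[55:56],P6@[56:56]
i=57 'c': node 17→5 (via fail)  → match P6@[57:57]
i=58 'b': node 5→6
i=59 'c': node 6→7  → match P1@[57:59],P6@[59:59]
i=60 'b': node 7→16 (via fail)  → match P4@[58:60]
i=61 'c': node 16→7 (via fail)  → match P1@[59:61],P6@[61:61]

All matches (sorted): [[2,6],[3,3],[4,5],[4,6],[7,6],[8,3],[10,5],[10,6],[11,6],[13,5],[13,6],[15,1],[15,6],[16,4],[18,6],[19,4],[20,1],[20,6],[23,6],[24,3],[25,5],[25,6],[28,6],[29,4],[30,1],[30,6],[33,6],[34,4],[36,6],[37,4],[38,1],[38,6],[39,4],[40,1],[40,6],[41,4],[46,5],[46,6],[48,1],[48,6],[49,4],[50,1],[50,6],[52,5],[52,6],[54,5],[54,6],[56,5],[56,6],[57,6],[59,1],[59,6],[60,4],[61,1],[61,6]]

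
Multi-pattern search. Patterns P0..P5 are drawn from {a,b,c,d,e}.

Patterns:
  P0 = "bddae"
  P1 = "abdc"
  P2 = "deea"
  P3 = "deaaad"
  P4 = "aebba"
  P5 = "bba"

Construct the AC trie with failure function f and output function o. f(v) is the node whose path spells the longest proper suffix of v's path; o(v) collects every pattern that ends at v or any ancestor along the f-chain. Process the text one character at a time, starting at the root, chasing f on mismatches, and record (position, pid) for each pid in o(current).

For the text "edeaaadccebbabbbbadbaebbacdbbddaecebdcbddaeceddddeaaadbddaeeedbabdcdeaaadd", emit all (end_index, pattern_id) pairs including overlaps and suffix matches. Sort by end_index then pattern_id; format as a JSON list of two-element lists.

Build automaton:
Trie (insert patterns):
  n0 'ε': a→6 b→1 d→10
  n1 'b': b→22 d→2
  n2 'bd': d→3
  n3 'bdd': a→4
  n4 'bdda': e→5
  n5 'bddae': ·  [P0 ends]
  n6 'a': b→7 e→18
  n7 'ab': d→8
  n8 'abd': c→9
  n9 'abdc': ·  [P1 ends]
  n10 'd': e→11
  n11 'de': a→14 e→12
  n12 'dee': a→13
  n13 'deea': ·  [P2 ends]
  n14 'dea': a→15
  n15 'deaa': a→16
  n16 'deaaa': d→17
  n17 'deaaad': ·  [P3 ends]
  n18 'ae': b→19
  n19 'aeb': b→20
  n20 'aebb': a→21
  n21 'aebba': ·  [P4 ends]
  n22 'bb': a→23
  n23 'bba': ·  [P5 ends]

BFS fail/out derivation:
  fail(1) 'b': from fail(0)=0 chase 'b': 0 ⇒ 0;  out=∅∪out(0)=∅
  fail(6) 'a': from fail(0)=0 chase 'a': 0 ⇒ 0;  out=∅∪out(0)=∅
  fail(10) 'd': from fail(0)=0 chase 'd': 0 ⇒ 0;  out=∅∪out(0)=∅
  fail(2) 'bd': from fail(1)=0 chase 'd': 0 ⇒ 10;  out=∅∪out(10)=∅
  fail(7) 'ab': from fail(6)=0 chase 'b': 0 ⇒ 1;  out=∅∪out(1)=∅
  fail(11) 'de': from fail(10)=0 chase 'e': 0 ⇒ 0;  out=∅∪out(0)=∅
  fail(18) 'ae': from fail(6)=0 chase 'e': 0 ⇒ 0;  out=∅∪out(0)=∅
  fail(22) 'bb': from fail(1)=0 chase 'b': 0 ⇒ 1;  out=∅∪out(1)=∅
  fail(3) 'bdd': from fail(2)=10 chase 'd': 10→0 ⇒ 10;  out=∅∪out(10)=∅
  fail(8) 'abd': from fail(7)=1 chase 'd': 1 ⇒ 2;  out=∅∪out(2)=∅
  fail(12) 'dee': from fail(11)=0 chase 'e': 0 ⇒ 0;  out=∅∪out(0)=∅
  fail(14) 'dea': from fail(11)=0 chase 'a': 0 ⇒ 6;  out=∅∪out(6)=∅
  fail(19) 'aeb': from fail(18)=0 chase 'b': 0 ⇒ 1;  out=∅∪out(1)=∅
  fail(23) 'bba': from fail(22)=1 chase 'a': 1→0 ⇒ 6;  out={5}∪out(6)={5}
  fail(4) 'bdda': from fail(3)=10 chase 'a': 10→0 ⇒ 6;  out=∅∪out(6)=∅
  fail(9) 'abdc': from fail(8)=2 chase 'c': 2→10→0 ⇒ 0;  out={1}∪out(0)={1}
  fail(13) 'deea': from fail(12)=0 chase 'a': 0 ⇒ 6;  out={2}∪out(6)={2}
  fail(15) 'deaa': from fail(14)=6 chase 'a': 6→0 ⇒ 6;  out=∅∪out(6)=∅
  fail(20) 'aebb': from fail(19)=1 chase 'b': 1 ⇒ 22;  out=∅∪out(22)=∅
  fail(5) 'bddae': from fail(4)=6 chase 'e': 6 ⇒ 18;  out={0}∪out(18)={0}
  fail(16) 'deaaa': from fail(15)=6 chase 'a': 6→0 ⇒ 6;  out=∅∪out(6)=∅
  fail(21) 'aebba': from fail(20)=22 chase 'a': 22 ⇒ 23;  out={4}∪out(23)={4,5}
  fail(17) 'deaaad': from fail(16)=6 chase 'd': 6→0 ⇒ 10;  out={3}∪out(10)={3}

Run:
pos 0 'e': at 0
pos 1 'd': at 10
pos 2 'e': at 11
pos 3 'a': at 14
pos 4 'a': at 15
pos 5 'a': at 16
pos 6 'd': at 17  emit P3@[1:6]
pos 7 'c': at 0 (via fail)
pos 8 'c': at 0
pos 9 'e': at 0
pos 10 'b': at 1
pos 11 'b': at 22
pos 12 'a': at 23  emit P5@[10:12]
pos 13 'b': at 7 (via fail)
pos 14 'b': at 22 (via fail)
pos 15 'b': at 22 (via fail)
pos 16 'b': at 22 (via fail)
pos 17 'a': at 23  emit P5@[15:17]
pos 18 'd': at 10 (via fail)
pos 19 'b': at 1 (via fail)
pos 20 'a': at 6 (via fail)
pos 21 'e': at 18
pos 22 'b': at 19
pos 23 'b': at 20
pos 24 'a': at 21  emit P4@[20:24],P5@[22:24]
pos 25 'c': at 0 (via fail)
pos 26 'd': at 10
pos 27 'b': at 1 (via fail)
pos 28 'b': at 22
pos 29 'd': at 2 (via fail)
pos 30 'd': at 3
pos 31 'a': at 4
pos 32 'e': at 5  emit P0@[28:32]
pos 33 'c': at 0 (via fail)
pos 34 'e': at 0
pos 35 'b': at 1
pos 36 'd': at 2
pos 37 'c': at 0 (via fail)
pos 38 'b': at 1
pos 39 'd': at 2
pos 40 'd': at 3
pos 41 'a': at 4
pos 42 'e': at 5  emit P0@[38:42]
pos 43 'c': at 0 (via fail)
pos 44 'e': at 0
pos 45 'd': at 10
pos 46 'd': at 10 (via fail)
pos 47 'd': at 10 (via fail)
pos 48 'd': at 10 (via fail)
pos 49 'e': at 11
pos 50 'a': at 14
pos 51 'a': at 15
pos 52 'a': at 16
pos 53 'd': at 17  emit P3@[48:53]
pos 54 'b': at 1 (via fail)
pos 55 'd': at 2
pos 56 'd': at 3
pos 57 'a': at 4
pos 58 'e': at 5  emit P0@[54:58]
pos 59 'e': at 0 (via fail)
pos 60 'e': at 0
pos 61 'd': at 10
pos 62 'b': at 1 (via fail)
pos 63 'a': at 6 (via fail)
pos 64 'b': at 7
pos 65 'd': at 8
pos 66 'c': at 9  emit P1@[63:66]
pos 67 'd': at 10 (via fail)
pos 68 'e': at 11
pos 69 'a': at 14
pos 70 'a': at 15
pos 71 'a': at 16
pos 72 'd': at 17  emit P3@[67:72]
pos 73 'd': at 10 (via fail)

Result: [[6,3],[12,5],[17,5],[24,4],[24,5],[32,0],[42,0],[53,3],[58,0],[66,1],[72,3]]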